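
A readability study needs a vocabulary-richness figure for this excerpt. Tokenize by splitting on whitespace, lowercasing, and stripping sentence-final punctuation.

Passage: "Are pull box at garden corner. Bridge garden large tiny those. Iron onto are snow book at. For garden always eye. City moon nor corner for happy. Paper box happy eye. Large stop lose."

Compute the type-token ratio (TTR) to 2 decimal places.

0.71

N = 34 tokens, V = 24 types.
TTR = V / N = 24 / 34 = 0.71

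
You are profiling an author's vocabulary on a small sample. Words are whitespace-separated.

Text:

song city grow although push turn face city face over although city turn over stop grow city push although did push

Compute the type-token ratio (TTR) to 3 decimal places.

0.476

N = 21 tokens, V = 10 types.
TTR = V / N = 10 / 21 = 0.476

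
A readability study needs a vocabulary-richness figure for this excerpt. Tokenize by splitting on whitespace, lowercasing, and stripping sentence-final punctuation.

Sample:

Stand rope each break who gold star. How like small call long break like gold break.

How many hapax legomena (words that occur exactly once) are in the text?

Frequencies: break:3, gold:2, like:2, stand:1, rope:1, each:1, who:1, star:1, how:1, small:1, call:1, long:1
Hapax (freq=1): call, each, how, long, rope, small, stand, star, who

9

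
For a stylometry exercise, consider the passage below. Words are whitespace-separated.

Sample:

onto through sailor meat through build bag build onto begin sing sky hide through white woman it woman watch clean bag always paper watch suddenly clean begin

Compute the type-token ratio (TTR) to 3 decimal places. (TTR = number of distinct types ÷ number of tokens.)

0.667

N = 27 tokens, V = 18 types.
TTR = V / N = 18 / 27 = 0.667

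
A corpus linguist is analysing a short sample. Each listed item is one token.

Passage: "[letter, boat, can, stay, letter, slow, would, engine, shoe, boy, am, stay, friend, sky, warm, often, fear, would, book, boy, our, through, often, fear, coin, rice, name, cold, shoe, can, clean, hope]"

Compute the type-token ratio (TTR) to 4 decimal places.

N = 32 tokens, V = 24 types.
TTR = V / N = 24 / 32 = 0.7500

0.7500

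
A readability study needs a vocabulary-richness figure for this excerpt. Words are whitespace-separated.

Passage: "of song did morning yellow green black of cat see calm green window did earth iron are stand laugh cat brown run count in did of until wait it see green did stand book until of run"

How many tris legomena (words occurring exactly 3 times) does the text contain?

1

Frequencies: of:4, did:4, green:3, cat:2, see:2, stand:2, run:2, until:2, song:1, morning:1, yellow:1, black:1, calm:1, window:1, earth:1, iron:1, are:1, laugh:1, brown:1, count:1, … (4 more, each freq 1)
Words with frequency 3: green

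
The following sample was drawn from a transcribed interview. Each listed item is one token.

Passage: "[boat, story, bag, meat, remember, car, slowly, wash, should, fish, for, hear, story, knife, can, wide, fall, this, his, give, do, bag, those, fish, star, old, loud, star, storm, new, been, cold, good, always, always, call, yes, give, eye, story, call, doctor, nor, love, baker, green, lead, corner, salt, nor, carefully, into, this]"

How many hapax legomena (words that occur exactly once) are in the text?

Frequencies: story:3, bag:2, fish:2, this:2, give:2, star:2, always:2, call:2, nor:2, boat:1, meat:1, remember:1, car:1, slowly:1, wash:1, should:1, for:1, hear:1, knife:1, can:1, … (23 more, each freq 1)
Hapax (freq=1): baker, been, boat, can, car, carefully, cold, corner, do, doctor, eye, fall, for, good, green, hear, his, into, knife, lead, loud, love, meat, new, old, remember, salt, should, slowly, storm, those, wash, wide, yes

34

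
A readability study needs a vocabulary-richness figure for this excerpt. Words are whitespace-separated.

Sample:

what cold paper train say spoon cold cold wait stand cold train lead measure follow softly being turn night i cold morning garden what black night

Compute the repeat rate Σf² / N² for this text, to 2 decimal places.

0.08

Frequencies: cold:5, what:2, train:2, night:2, paper:1, say:1, spoon:1, wait:1, stand:1, lead:1, measure:1, follow:1, softly:1, being:1, turn:1, i:1, morning:1, garden:1, black:1
Σf² = 52; N² = 676
Repeat rate = 52 / 676 = 0.08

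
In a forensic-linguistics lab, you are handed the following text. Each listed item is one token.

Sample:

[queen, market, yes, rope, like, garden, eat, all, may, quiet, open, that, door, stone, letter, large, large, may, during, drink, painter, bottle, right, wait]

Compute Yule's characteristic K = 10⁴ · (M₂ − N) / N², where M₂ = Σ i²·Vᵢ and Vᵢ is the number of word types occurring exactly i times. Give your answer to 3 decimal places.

69.444

Frequencies: may:2, large:2, queen:1, market:1, yes:1, rope:1, like:1, garden:1, eat:1, all:1, quiet:1, open:1, that:1, door:1, stone:1, letter:1, during:1, drink:1, painter:1, bottle:1, … (2 more, each freq 1)
N = 24. Frequency spectrum: V_1=20, V_2=2
M₂ = 1²·20 + 2²·2 = 28
K = 10000 × (28 − 24) / 24² = 69.444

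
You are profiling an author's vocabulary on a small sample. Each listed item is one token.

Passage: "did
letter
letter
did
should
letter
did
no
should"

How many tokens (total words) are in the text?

9

Tokens: did, letter, letter, did, should, letter, did, no, should
N = 9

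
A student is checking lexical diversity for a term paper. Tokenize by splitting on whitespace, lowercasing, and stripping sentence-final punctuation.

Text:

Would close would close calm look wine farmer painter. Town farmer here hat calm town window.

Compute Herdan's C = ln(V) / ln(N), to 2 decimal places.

0.86

N = 16, V = 11.
ln(V) = 2.397895, ln(N) = 2.772589
C = 2.397895 / 2.772589 = 0.86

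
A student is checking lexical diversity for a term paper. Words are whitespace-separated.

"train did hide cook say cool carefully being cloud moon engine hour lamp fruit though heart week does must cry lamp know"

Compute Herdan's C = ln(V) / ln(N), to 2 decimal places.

N = 22, V = 21.
ln(V) = 3.044522, ln(N) = 3.091042
C = 3.044522 / 3.091042 = 0.98

0.98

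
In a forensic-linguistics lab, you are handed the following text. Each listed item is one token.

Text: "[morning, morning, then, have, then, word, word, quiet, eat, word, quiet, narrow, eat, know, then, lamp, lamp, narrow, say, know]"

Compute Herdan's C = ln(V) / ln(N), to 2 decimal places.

N = 20, V = 10.
ln(V) = 2.302585, ln(N) = 2.995732
C = 2.302585 / 2.995732 = 0.77

0.77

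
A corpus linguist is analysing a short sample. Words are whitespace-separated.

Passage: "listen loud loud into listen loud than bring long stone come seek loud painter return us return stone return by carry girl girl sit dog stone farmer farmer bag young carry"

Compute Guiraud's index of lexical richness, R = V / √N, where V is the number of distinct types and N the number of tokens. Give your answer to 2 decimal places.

N = 31, V = 20.
√N = 5.567764
R = 20 / 5.567764 = 3.59

3.59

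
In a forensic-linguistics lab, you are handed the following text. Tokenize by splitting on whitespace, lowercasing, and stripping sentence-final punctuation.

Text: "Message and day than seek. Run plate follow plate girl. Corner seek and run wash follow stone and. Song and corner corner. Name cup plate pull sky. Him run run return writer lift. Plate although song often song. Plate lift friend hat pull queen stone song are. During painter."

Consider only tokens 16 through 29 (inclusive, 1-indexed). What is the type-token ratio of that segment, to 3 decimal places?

Segment tokens 16–29: follow, stone, and, song, and, corner, corner, name, cup, plate, pull, sky, him, run
Segment N = 14, segment V = 12.
TTR = 12 / 14 = 0.857

0.857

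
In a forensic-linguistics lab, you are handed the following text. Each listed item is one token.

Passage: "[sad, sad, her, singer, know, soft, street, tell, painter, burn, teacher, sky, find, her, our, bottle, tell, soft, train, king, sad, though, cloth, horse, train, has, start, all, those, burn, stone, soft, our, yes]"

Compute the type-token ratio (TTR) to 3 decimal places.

0.735

N = 34 tokens, V = 25 types.
TTR = V / N = 25 / 34 = 0.735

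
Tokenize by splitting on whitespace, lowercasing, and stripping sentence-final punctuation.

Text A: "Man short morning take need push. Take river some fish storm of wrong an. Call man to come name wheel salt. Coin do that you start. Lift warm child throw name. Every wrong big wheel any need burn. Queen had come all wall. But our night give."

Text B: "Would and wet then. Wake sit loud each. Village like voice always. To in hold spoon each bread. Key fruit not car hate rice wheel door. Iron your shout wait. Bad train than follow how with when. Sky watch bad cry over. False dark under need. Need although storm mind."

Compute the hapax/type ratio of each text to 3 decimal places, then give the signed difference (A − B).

A: hapax=33, V=40, ratio=0.825
B: hapax=44, V=47, ratio=0.936
Difference = 0.825 − 0.936 = -0.111

-0.111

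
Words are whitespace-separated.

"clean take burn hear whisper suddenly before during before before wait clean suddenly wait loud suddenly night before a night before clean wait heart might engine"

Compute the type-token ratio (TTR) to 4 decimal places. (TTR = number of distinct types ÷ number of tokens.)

0.5769

N = 26 tokens, V = 15 types.
TTR = V / N = 15 / 26 = 0.5769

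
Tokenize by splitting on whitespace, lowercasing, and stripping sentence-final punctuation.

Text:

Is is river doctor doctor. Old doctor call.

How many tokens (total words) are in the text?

Tokens: is, is, river, doctor, doctor, old, doctor, call
N = 8

8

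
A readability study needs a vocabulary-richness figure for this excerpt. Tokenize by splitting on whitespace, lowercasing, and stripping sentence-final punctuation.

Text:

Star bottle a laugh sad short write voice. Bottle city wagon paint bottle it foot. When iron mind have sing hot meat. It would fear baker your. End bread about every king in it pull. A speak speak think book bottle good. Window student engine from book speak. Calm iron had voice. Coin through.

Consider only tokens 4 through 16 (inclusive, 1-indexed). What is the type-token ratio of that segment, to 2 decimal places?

Segment tokens 4–16: laugh, sad, short, write, voice, bottle, city, wagon, paint, bottle, it, foot, when
Segment N = 13, segment V = 12.
TTR = 12 / 13 = 0.92

0.92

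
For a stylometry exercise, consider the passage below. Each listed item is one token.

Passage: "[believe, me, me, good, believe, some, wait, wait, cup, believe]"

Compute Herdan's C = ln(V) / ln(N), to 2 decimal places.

0.78

N = 10, V = 6.
ln(V) = 1.791759, ln(N) = 2.302585
C = 1.791759 / 2.302585 = 0.78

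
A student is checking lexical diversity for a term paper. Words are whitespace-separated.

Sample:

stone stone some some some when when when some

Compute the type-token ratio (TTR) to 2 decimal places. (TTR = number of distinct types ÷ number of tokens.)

0.33

N = 9 tokens, V = 3 types.
TTR = V / N = 3 / 9 = 0.33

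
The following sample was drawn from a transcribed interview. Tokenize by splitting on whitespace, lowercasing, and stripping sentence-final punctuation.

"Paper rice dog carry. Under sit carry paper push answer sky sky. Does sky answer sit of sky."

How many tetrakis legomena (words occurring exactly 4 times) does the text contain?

1

Frequencies: sky:4, paper:2, carry:2, sit:2, answer:2, rice:1, dog:1, under:1, push:1, does:1, of:1
Words with frequency 4: sky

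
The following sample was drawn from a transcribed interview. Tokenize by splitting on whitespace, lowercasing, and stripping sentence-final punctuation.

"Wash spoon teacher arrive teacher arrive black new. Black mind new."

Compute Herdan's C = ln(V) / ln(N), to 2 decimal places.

0.81

N = 11, V = 7.
ln(V) = 1.945910, ln(N) = 2.397895
C = 1.945910 / 2.397895 = 0.81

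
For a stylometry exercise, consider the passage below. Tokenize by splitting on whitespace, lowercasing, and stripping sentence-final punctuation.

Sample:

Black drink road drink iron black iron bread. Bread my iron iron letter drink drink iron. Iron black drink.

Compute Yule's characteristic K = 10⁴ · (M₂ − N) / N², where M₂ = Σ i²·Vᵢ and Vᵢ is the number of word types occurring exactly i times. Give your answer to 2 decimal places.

1606.65

Frequencies: iron:6, drink:5, black:3, bread:2, road:1, my:1, letter:1
N = 19. Frequency spectrum: V_1=3, V_2=1, V_3=1, V_5=1, V_6=1
M₂ = 1²·3 + 2²·1 + 3²·1 + 5²·1 + 6²·1 = 77
K = 10000 × (77 − 19) / 19² = 1606.65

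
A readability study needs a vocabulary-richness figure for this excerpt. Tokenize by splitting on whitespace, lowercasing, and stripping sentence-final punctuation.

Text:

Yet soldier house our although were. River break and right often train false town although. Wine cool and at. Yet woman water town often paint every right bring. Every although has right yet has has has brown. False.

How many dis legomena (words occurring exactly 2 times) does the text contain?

Frequencies: has:4, yet:3, although:3, right:3, and:2, often:2, false:2, town:2, every:2, soldier:1, house:1, our:1, were:1, river:1, break:1, train:1, wine:1, cool:1, at:1, woman:1, … (4 more, each freq 1)
Words with frequency 2: and, every, false, often, town

5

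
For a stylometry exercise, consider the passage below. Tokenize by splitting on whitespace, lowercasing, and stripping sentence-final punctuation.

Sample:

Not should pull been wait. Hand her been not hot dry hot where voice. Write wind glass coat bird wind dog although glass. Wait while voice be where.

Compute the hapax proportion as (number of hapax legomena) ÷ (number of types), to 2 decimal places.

0.60

Frequencies: not:2, been:2, wait:2, hot:2, where:2, voice:2, wind:2, glass:2, should:1, pull:1, hand:1, her:1, dry:1, write:1, coat:1, bird:1, dog:1, although:1, while:1, be:1
Hapax count = 12; type count = 20.
Ratio = 12 / 20 = 0.60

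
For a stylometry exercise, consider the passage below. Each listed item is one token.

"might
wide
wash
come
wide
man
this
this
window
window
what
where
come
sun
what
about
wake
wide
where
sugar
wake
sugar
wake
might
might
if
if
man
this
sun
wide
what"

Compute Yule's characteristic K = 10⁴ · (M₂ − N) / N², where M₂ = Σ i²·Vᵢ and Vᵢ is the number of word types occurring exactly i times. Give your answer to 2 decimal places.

488.28

Frequencies: wide:4, might:3, this:3, what:3, wake:3, come:2, man:2, window:2, where:2, sun:2, sugar:2, if:2, wash:1, about:1
N = 32. Frequency spectrum: V_1=2, V_2=7, V_3=4, V_4=1
M₂ = 1²·2 + 2²·7 + 3²·4 + 4²·1 = 82
K = 10000 × (82 − 32) / 32² = 488.28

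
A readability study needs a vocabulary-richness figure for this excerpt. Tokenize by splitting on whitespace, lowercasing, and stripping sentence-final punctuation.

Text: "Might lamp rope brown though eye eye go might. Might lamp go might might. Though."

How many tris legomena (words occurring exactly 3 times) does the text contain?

Frequencies: might:5, lamp:2, though:2, eye:2, go:2, rope:1, brown:1
Words with frequency 3: (none)

0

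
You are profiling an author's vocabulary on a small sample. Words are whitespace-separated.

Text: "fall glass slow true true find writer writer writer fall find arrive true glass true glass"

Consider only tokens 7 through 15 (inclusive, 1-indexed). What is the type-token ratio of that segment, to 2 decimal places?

0.67

Segment tokens 7–15: writer, writer, writer, fall, find, arrive, true, glass, true
Segment N = 9, segment V = 6.
TTR = 6 / 9 = 0.67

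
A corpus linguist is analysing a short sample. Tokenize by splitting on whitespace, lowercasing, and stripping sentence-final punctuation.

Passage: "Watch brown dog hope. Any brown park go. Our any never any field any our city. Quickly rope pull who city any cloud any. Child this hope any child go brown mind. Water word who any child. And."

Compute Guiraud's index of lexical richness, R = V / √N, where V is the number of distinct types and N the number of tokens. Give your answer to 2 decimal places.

N = 38, V = 22.
√N = 6.164414
R = 22 / 6.164414 = 3.57

3.57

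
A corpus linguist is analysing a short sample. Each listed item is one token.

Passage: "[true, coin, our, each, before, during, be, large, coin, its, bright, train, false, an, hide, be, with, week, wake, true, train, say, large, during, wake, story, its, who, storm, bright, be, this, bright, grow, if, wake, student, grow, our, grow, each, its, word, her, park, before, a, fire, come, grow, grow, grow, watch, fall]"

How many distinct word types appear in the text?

33

Distinct types: {a, an, be, before, bright, coin, come, during, each, fall, false, fire, grow, her, hide, if, its, large, our, park, say, storm, story, student, this, train, true, wake, watch, week, who, with, word}
V = 33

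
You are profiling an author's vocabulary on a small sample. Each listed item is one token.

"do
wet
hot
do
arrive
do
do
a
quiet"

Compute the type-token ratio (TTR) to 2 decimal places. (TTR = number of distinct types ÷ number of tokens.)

0.67

N = 9 tokens, V = 6 types.
TTR = V / N = 6 / 9 = 0.67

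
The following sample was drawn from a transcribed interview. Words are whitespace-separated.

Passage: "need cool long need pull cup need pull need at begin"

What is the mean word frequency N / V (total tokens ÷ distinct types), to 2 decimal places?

1.57

N = 11 tokens, V = 7 types.
Mean frequency = N / V = 11 / 7 = 1.57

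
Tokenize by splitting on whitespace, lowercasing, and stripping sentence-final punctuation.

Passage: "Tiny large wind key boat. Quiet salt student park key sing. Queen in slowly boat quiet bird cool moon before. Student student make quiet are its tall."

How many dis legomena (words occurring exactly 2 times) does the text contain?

2

Frequencies: quiet:3, student:3, key:2, boat:2, tiny:1, large:1, wind:1, salt:1, park:1, sing:1, queen:1, in:1, slowly:1, bird:1, cool:1, moon:1, before:1, make:1, are:1, its:1, … (1 more, each freq 1)
Words with frequency 2: boat, key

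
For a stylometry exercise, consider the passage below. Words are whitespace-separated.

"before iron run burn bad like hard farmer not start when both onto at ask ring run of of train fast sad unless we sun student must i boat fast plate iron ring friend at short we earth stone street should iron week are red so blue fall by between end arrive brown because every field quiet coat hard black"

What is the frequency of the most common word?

Frequencies: iron:3, run:2, hard:2, at:2, ring:2, of:2, fast:2, we:2, before:1, burn:1, bad:1, like:1, farmer:1, not:1, start:1, when:1, both:1, onto:1, ask:1, train:1, … (31 more, each freq 1)
Most common: 'iron' with frequency 3.

3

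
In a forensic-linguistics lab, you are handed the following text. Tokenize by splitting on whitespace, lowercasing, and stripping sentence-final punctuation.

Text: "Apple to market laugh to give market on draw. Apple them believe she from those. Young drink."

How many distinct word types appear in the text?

14

Distinct types: {apple, believe, draw, drink, from, give, laugh, market, on, she, them, those, to, young}
V = 14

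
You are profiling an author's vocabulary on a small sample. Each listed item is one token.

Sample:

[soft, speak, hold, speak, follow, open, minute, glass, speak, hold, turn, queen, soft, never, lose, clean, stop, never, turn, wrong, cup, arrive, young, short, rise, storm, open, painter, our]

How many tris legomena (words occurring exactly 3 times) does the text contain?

1

Frequencies: speak:3, soft:2, hold:2, open:2, turn:2, never:2, follow:1, minute:1, glass:1, queen:1, lose:1, clean:1, stop:1, wrong:1, cup:1, arrive:1, young:1, short:1, rise:1, storm:1, … (2 more, each freq 1)
Words with frequency 3: speak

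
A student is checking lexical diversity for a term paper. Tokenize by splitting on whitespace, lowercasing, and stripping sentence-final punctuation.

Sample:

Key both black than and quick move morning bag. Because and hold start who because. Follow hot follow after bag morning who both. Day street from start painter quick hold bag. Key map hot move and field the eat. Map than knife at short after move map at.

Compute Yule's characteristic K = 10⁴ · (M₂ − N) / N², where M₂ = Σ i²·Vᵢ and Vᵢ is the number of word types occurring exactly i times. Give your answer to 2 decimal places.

217.01

Frequencies: and:3, move:3, bag:3, map:3, key:2, both:2, than:2, quick:2, morning:2, because:2, hold:2, start:2, who:2, follow:2, hot:2, after:2, at:2, black:1, day:1, street:1, … (7 more, each freq 1)
N = 48. Frequency spectrum: V_1=10, V_2=13, V_3=4
M₂ = 1²·10 + 2²·13 + 3²·4 = 98
K = 10000 × (98 − 48) / 48² = 217.01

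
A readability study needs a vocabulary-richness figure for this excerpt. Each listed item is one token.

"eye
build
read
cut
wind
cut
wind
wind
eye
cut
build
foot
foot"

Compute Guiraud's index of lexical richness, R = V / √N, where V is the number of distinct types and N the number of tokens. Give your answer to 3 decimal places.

1.664

N = 13, V = 6.
√N = 3.605551
R = 6 / 3.605551 = 1.664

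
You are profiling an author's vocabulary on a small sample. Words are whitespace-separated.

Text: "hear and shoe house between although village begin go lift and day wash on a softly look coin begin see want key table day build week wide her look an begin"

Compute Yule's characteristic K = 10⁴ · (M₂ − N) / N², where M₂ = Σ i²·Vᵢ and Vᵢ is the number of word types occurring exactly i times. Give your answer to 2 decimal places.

124.87

Frequencies: begin:3, and:2, day:2, look:2, hear:1, shoe:1, house:1, between:1, although:1, village:1, go:1, lift:1, wash:1, on:1, a:1, softly:1, coin:1, see:1, want:1, key:1, … (6 more, each freq 1)
N = 31. Frequency spectrum: V_1=22, V_2=3, V_3=1
M₂ = 1²·22 + 2²·3 + 3²·1 = 43
K = 10000 × (43 − 31) / 31² = 124.87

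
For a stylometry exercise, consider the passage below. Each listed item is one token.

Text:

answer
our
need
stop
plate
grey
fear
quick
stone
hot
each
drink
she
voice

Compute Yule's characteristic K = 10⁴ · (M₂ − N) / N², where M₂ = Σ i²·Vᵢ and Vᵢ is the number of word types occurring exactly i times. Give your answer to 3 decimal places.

Frequencies: answer:1, our:1, need:1, stop:1, plate:1, grey:1, fear:1, quick:1, stone:1, hot:1, each:1, drink:1, she:1, voice:1
N = 14. Frequency spectrum: V_1=14
M₂ = 1²·14 = 14
K = 10000 × (14 − 14) / 14² = 0.000

0.000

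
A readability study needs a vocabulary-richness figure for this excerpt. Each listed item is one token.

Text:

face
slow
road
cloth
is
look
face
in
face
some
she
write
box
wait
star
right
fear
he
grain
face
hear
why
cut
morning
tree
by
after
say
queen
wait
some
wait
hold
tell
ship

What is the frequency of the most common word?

Frequencies: face:4, wait:3, some:2, slow:1, road:1, cloth:1, is:1, look:1, in:1, she:1, write:1, box:1, star:1, right:1, fear:1, he:1, grain:1, hear:1, why:1, cut:1, … (9 more, each freq 1)
Most common: 'face' with frequency 4.

4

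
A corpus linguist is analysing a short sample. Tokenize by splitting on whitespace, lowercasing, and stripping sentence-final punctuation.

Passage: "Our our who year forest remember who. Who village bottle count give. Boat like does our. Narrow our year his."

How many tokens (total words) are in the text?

Tokens: our, our, who, year, forest, remember, who, who, village, bottle, count, give, boat, like, does, our, narrow, our, year, his
N = 20

20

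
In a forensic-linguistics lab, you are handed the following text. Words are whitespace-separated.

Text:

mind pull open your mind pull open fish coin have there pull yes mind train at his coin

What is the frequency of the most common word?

Frequencies: mind:3, pull:3, open:2, coin:2, your:1, fish:1, have:1, there:1, yes:1, train:1, at:1, his:1
Most common: 'mind' with frequency 3.

3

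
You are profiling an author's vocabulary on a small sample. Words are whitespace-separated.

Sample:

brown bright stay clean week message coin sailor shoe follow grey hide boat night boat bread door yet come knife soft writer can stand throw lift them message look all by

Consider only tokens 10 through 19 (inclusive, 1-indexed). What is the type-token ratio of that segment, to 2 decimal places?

Segment tokens 10–19: follow, grey, hide, boat, night, boat, bread, door, yet, come
Segment N = 10, segment V = 9.
TTR = 9 / 10 = 0.90

0.90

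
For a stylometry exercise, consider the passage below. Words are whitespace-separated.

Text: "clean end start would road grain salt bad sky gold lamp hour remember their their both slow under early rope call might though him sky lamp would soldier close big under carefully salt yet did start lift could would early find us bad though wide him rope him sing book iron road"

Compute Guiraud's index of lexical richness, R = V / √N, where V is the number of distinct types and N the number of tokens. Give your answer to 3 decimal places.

N = 52, V = 37.
√N = 7.211103
R = 37 / 7.211103 = 5.131

5.131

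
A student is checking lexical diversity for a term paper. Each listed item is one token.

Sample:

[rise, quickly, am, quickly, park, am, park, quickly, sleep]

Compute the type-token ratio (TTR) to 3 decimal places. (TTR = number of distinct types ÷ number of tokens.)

N = 9 tokens, V = 5 types.
TTR = V / N = 5 / 9 = 0.556

0.556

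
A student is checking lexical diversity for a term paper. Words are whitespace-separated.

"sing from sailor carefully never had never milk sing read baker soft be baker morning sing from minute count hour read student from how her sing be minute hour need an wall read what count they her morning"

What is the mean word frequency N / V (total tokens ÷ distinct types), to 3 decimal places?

N = 38 tokens, V = 23 types.
Mean frequency = N / V = 38 / 23 = 1.652

1.652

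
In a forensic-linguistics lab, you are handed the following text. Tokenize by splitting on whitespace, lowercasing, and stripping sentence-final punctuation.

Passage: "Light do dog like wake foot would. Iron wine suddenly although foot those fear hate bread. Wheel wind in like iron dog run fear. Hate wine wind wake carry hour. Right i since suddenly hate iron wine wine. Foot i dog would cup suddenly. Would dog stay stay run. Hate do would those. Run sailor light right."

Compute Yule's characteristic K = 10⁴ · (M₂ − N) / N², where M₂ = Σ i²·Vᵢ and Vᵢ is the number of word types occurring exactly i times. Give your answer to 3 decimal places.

Frequencies: dog:4, would:4, wine:4, hate:4, foot:3, iron:3, suddenly:3, run:3, light:2, do:2, like:2, wake:2, those:2, fear:2, wind:2, right:2, i:2, stay:2, although:1, bread:1, … (7 more, each freq 1)
N = 57. Frequency spectrum: V_1=9, V_2=10, V_3=4, V_4=4
M₂ = 1²·9 + 2²·10 + 3²·4 + 4²·4 = 149
K = 10000 × (149 − 57) / 57² = 283.164

283.164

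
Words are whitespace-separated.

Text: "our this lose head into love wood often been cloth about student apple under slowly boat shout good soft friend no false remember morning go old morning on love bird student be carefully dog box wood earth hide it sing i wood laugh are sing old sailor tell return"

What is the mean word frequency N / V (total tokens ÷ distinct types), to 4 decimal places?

1.1667

N = 49 tokens, V = 42 types.
Mean frequency = N / V = 49 / 42 = 1.1667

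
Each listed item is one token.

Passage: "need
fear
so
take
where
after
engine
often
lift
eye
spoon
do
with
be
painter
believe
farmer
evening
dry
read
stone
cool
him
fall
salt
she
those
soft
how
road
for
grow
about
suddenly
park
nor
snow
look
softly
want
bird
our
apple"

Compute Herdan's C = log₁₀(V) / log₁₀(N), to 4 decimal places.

N = 43, V = 43.
log₁₀(V) = 1.633468, log₁₀(N) = 1.633468
C = 1.633468 / 1.633468 = 1.0000

1.0000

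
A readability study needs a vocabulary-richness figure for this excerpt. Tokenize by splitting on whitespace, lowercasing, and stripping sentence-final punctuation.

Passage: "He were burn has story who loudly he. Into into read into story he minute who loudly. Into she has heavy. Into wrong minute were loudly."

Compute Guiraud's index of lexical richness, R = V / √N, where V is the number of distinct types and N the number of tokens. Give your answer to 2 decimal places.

2.55

N = 26, V = 13.
√N = 5.099020
R = 13 / 5.099020 = 2.55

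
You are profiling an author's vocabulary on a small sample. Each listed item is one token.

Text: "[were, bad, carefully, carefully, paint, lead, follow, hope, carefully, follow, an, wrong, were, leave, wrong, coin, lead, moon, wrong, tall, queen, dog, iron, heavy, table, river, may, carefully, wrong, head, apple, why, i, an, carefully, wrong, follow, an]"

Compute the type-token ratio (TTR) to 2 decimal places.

N = 38 tokens, V = 24 types.
TTR = V / N = 24 / 38 = 0.63

0.63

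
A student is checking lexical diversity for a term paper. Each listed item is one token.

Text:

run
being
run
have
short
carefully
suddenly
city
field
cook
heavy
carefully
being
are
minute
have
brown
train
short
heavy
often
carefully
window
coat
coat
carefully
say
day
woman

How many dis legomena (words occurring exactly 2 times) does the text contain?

Frequencies: carefully:4, run:2, being:2, have:2, short:2, heavy:2, coat:2, suddenly:1, city:1, field:1, cook:1, are:1, minute:1, brown:1, train:1, often:1, window:1, say:1, day:1, woman:1
Words with frequency 2: being, coat, have, heavy, run, short

6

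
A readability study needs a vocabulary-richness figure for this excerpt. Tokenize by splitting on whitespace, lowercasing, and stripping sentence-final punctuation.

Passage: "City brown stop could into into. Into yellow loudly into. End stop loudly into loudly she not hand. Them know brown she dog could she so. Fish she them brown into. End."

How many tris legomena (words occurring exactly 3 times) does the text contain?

Frequencies: into:6, she:4, brown:3, loudly:3, stop:2, could:2, end:2, them:2, city:1, yellow:1, not:1, hand:1, know:1, dog:1, so:1, fish:1
Words with frequency 3: brown, loudly

2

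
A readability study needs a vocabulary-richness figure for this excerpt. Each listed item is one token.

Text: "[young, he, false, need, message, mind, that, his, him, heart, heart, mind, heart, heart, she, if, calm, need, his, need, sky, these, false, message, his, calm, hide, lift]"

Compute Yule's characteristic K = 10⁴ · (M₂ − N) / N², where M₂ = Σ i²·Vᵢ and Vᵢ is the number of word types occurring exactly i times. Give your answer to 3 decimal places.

408.163

Frequencies: heart:4, need:3, his:3, false:2, message:2, mind:2, calm:2, young:1, he:1, that:1, him:1, she:1, if:1, sky:1, these:1, hide:1, lift:1
N = 28. Frequency spectrum: V_1=10, V_2=4, V_3=2, V_4=1
M₂ = 1²·10 + 2²·4 + 3²·2 + 4²·1 = 60
K = 10000 × (60 − 28) / 28² = 408.163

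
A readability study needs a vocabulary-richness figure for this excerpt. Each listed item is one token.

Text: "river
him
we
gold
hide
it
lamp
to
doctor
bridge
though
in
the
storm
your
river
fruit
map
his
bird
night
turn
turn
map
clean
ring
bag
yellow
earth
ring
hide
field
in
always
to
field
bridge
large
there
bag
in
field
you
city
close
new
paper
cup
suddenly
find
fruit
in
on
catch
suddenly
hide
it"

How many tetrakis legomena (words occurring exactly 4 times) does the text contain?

1

Frequencies: in:4, hide:3, field:3, river:2, it:2, to:2, bridge:2, fruit:2, map:2, turn:2, ring:2, bag:2, suddenly:2, him:1, we:1, gold:1, lamp:1, doctor:1, though:1, the:1, … (20 more, each freq 1)
Words with frequency 4: in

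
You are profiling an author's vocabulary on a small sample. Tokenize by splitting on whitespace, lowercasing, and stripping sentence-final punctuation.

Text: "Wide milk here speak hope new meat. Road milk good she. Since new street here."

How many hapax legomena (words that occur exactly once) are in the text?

Frequencies: milk:2, here:2, new:2, wide:1, speak:1, hope:1, meat:1, road:1, good:1, she:1, since:1, street:1
Hapax (freq=1): good, hope, meat, road, she, since, speak, street, wide

9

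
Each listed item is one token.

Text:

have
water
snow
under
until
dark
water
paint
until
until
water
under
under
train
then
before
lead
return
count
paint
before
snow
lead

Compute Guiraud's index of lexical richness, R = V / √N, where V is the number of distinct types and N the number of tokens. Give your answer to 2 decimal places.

2.71

N = 23, V = 13.
√N = 4.795832
R = 13 / 4.795832 = 2.71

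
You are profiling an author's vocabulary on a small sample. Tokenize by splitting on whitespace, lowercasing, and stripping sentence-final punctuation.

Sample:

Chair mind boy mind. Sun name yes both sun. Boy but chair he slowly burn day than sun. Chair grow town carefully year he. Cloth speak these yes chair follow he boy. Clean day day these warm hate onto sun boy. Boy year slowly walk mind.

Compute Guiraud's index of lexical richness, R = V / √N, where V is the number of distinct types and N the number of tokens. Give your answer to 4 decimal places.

3.8335

N = 46, V = 26.
√N = 6.782330
R = 26 / 6.782330 = 3.8335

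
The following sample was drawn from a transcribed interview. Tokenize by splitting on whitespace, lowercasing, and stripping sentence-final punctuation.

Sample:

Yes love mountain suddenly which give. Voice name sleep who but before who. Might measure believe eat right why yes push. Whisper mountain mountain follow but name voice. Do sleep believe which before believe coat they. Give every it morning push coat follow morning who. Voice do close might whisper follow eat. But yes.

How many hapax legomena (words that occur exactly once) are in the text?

9

Frequencies: yes:3, mountain:3, voice:3, who:3, but:3, believe:3, follow:3, which:2, give:2, name:2, sleep:2, before:2, might:2, eat:2, push:2, whisper:2, do:2, coat:2, morning:2, love:1, … (8 more, each freq 1)
Hapax (freq=1): close, every, it, love, measure, right, suddenly, they, why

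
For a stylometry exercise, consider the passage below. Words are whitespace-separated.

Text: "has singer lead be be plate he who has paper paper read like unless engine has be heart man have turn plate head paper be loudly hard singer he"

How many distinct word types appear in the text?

19

Distinct types: {be, engine, hard, has, have, he, head, heart, lead, like, loudly, man, paper, plate, read, singer, turn, unless, who}
V = 19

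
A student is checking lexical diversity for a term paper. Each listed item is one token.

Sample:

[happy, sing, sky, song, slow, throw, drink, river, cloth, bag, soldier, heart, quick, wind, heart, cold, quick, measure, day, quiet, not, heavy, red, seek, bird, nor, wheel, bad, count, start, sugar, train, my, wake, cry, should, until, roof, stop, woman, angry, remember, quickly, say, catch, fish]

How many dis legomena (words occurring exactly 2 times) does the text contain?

2

Frequencies: heart:2, quick:2, happy:1, sing:1, sky:1, song:1, slow:1, throw:1, drink:1, river:1, cloth:1, bag:1, soldier:1, wind:1, cold:1, measure:1, day:1, quiet:1, not:1, heavy:1, … (24 more, each freq 1)
Words with frequency 2: heart, quick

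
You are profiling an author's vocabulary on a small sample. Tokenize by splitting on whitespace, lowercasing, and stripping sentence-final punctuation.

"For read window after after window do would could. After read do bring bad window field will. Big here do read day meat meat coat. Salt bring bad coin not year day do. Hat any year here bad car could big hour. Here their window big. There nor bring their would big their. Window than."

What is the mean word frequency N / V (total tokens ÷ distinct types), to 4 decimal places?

1.9643

N = 55 tokens, V = 28 types.
Mean frequency = N / V = 55 / 28 = 1.9643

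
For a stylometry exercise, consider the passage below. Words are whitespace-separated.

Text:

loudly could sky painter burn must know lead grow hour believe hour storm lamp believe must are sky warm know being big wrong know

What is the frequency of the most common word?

Frequencies: know:3, sky:2, must:2, hour:2, believe:2, loudly:1, could:1, painter:1, burn:1, lead:1, grow:1, storm:1, lamp:1, are:1, warm:1, being:1, big:1, wrong:1
Most common: 'know' with frequency 3.

3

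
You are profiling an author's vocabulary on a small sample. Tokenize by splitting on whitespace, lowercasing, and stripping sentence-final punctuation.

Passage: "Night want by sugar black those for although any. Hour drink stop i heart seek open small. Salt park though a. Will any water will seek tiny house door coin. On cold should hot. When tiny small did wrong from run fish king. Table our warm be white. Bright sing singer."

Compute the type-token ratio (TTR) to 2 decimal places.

N = 51 tokens, V = 46 types.
TTR = V / N = 46 / 51 = 0.90

0.90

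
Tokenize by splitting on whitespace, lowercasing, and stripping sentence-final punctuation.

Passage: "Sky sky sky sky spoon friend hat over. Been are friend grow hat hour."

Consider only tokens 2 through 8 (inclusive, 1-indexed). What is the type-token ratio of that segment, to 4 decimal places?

0.7143

Segment tokens 2–8: sky, sky, sky, spoon, friend, hat, over
Segment N = 7, segment V = 5.
TTR = 5 / 7 = 0.7143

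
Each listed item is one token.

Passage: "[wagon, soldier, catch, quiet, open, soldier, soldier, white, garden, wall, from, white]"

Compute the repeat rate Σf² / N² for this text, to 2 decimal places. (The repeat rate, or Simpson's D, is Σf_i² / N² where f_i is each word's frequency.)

0.14

Frequencies: soldier:3, white:2, wagon:1, catch:1, quiet:1, open:1, garden:1, wall:1, from:1
Σf² = 20; N² = 144
Repeat rate = 20 / 144 = 0.14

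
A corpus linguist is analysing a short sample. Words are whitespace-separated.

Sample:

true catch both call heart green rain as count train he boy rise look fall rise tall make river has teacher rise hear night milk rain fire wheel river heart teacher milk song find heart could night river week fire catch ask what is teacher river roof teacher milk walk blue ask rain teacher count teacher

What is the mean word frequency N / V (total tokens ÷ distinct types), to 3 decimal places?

N = 56 tokens, V = 35 types.
Mean frequency = N / V = 56 / 35 = 1.600

1.600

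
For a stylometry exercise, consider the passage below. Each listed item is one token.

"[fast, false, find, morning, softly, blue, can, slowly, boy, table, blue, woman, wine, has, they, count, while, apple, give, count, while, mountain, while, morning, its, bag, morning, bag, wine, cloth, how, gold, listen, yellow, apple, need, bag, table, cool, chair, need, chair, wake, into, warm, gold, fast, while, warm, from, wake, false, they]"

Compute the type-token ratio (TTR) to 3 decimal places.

0.623

N = 53 tokens, V = 33 types.
TTR = V / N = 33 / 53 = 0.623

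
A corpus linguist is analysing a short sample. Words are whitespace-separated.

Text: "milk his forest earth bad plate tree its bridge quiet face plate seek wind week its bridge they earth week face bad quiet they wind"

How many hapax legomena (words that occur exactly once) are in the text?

Frequencies: earth:2, bad:2, plate:2, its:2, bridge:2, quiet:2, face:2, wind:2, week:2, they:2, milk:1, his:1, forest:1, tree:1, seek:1
Hapax (freq=1): forest, his, milk, seek, tree

5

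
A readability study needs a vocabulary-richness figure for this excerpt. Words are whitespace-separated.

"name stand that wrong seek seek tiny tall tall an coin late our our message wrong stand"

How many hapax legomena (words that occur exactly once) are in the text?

7

Frequencies: stand:2, wrong:2, seek:2, tall:2, our:2, name:1, that:1, tiny:1, an:1, coin:1, late:1, message:1
Hapax (freq=1): an, coin, late, message, name, that, tiny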